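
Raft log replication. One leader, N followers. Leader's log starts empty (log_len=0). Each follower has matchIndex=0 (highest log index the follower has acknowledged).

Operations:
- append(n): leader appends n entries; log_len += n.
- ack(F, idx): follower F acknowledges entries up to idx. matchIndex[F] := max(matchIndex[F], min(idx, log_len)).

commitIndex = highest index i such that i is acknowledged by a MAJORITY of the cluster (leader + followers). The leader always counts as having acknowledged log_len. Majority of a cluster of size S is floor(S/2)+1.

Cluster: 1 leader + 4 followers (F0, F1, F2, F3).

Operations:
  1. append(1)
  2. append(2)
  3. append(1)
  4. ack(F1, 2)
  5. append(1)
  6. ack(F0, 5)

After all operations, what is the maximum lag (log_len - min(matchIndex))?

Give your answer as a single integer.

Answer: 5

Derivation:
Op 1: append 1 -> log_len=1
Op 2: append 2 -> log_len=3
Op 3: append 1 -> log_len=4
Op 4: F1 acks idx 2 -> match: F0=0 F1=2 F2=0 F3=0; commitIndex=0
Op 5: append 1 -> log_len=5
Op 6: F0 acks idx 5 -> match: F0=5 F1=2 F2=0 F3=0; commitIndex=2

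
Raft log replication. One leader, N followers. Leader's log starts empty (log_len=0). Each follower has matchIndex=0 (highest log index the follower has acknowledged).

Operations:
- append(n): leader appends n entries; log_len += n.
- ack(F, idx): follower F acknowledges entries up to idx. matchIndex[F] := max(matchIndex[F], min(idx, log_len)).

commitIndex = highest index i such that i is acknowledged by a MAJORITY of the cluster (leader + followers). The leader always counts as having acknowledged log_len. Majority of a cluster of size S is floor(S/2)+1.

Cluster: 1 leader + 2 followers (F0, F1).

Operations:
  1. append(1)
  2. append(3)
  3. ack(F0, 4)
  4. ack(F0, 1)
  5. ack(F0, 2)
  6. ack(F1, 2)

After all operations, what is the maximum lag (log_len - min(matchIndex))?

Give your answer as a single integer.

Answer: 2

Derivation:
Op 1: append 1 -> log_len=1
Op 2: append 3 -> log_len=4
Op 3: F0 acks idx 4 -> match: F0=4 F1=0; commitIndex=4
Op 4: F0 acks idx 1 -> match: F0=4 F1=0; commitIndex=4
Op 5: F0 acks idx 2 -> match: F0=4 F1=0; commitIndex=4
Op 6: F1 acks idx 2 -> match: F0=4 F1=2; commitIndex=4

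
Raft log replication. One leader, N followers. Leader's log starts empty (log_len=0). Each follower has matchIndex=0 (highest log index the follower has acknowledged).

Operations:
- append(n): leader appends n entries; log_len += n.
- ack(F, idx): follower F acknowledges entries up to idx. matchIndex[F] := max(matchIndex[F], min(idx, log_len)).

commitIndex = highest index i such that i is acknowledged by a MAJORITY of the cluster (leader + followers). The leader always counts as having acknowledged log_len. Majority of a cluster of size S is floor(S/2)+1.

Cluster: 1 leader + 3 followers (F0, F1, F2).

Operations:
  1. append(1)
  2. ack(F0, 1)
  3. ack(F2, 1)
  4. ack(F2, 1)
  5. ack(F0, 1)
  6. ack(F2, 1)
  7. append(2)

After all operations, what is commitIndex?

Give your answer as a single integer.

Op 1: append 1 -> log_len=1
Op 2: F0 acks idx 1 -> match: F0=1 F1=0 F2=0; commitIndex=0
Op 3: F2 acks idx 1 -> match: F0=1 F1=0 F2=1; commitIndex=1
Op 4: F2 acks idx 1 -> match: F0=1 F1=0 F2=1; commitIndex=1
Op 5: F0 acks idx 1 -> match: F0=1 F1=0 F2=1; commitIndex=1
Op 6: F2 acks idx 1 -> match: F0=1 F1=0 F2=1; commitIndex=1
Op 7: append 2 -> log_len=3

Answer: 1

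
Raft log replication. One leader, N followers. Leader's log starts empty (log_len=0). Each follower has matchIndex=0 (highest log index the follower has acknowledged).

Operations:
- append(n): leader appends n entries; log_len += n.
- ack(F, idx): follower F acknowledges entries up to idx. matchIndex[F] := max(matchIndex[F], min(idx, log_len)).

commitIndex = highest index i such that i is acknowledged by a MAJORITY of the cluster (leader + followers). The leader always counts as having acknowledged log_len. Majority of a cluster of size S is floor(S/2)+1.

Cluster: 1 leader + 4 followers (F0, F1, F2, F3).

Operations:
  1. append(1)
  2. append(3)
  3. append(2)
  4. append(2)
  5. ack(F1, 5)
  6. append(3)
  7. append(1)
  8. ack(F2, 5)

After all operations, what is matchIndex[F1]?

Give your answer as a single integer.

Op 1: append 1 -> log_len=1
Op 2: append 3 -> log_len=4
Op 3: append 2 -> log_len=6
Op 4: append 2 -> log_len=8
Op 5: F1 acks idx 5 -> match: F0=0 F1=5 F2=0 F3=0; commitIndex=0
Op 6: append 3 -> log_len=11
Op 7: append 1 -> log_len=12
Op 8: F2 acks idx 5 -> match: F0=0 F1=5 F2=5 F3=0; commitIndex=5

Answer: 5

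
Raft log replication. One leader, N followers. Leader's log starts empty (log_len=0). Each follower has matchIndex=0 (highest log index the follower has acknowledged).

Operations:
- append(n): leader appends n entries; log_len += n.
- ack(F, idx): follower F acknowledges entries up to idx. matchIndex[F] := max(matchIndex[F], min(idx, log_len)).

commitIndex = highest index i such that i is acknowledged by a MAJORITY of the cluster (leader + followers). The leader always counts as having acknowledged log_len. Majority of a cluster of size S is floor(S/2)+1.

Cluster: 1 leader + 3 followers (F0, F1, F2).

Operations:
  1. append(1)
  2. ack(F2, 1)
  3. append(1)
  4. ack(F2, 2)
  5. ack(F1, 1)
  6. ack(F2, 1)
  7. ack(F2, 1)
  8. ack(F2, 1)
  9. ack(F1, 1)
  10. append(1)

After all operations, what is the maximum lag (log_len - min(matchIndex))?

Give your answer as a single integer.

Op 1: append 1 -> log_len=1
Op 2: F2 acks idx 1 -> match: F0=0 F1=0 F2=1; commitIndex=0
Op 3: append 1 -> log_len=2
Op 4: F2 acks idx 2 -> match: F0=0 F1=0 F2=2; commitIndex=0
Op 5: F1 acks idx 1 -> match: F0=0 F1=1 F2=2; commitIndex=1
Op 6: F2 acks idx 1 -> match: F0=0 F1=1 F2=2; commitIndex=1
Op 7: F2 acks idx 1 -> match: F0=0 F1=1 F2=2; commitIndex=1
Op 8: F2 acks idx 1 -> match: F0=0 F1=1 F2=2; commitIndex=1
Op 9: F1 acks idx 1 -> match: F0=0 F1=1 F2=2; commitIndex=1
Op 10: append 1 -> log_len=3

Answer: 3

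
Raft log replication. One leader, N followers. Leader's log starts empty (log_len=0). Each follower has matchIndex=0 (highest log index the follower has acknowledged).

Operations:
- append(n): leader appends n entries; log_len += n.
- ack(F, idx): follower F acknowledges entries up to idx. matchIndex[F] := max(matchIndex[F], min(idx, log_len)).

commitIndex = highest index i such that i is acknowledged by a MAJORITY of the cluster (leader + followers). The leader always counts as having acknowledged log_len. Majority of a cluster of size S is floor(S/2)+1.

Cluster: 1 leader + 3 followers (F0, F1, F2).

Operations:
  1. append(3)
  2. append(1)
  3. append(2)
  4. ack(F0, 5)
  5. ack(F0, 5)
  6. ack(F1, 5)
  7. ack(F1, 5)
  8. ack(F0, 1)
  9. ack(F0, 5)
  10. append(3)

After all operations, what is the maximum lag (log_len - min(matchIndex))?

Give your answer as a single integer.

Answer: 9

Derivation:
Op 1: append 3 -> log_len=3
Op 2: append 1 -> log_len=4
Op 3: append 2 -> log_len=6
Op 4: F0 acks idx 5 -> match: F0=5 F1=0 F2=0; commitIndex=0
Op 5: F0 acks idx 5 -> match: F0=5 F1=0 F2=0; commitIndex=0
Op 6: F1 acks idx 5 -> match: F0=5 F1=5 F2=0; commitIndex=5
Op 7: F1 acks idx 5 -> match: F0=5 F1=5 F2=0; commitIndex=5
Op 8: F0 acks idx 1 -> match: F0=5 F1=5 F2=0; commitIndex=5
Op 9: F0 acks idx 5 -> match: F0=5 F1=5 F2=0; commitIndex=5
Op 10: append 3 -> log_len=9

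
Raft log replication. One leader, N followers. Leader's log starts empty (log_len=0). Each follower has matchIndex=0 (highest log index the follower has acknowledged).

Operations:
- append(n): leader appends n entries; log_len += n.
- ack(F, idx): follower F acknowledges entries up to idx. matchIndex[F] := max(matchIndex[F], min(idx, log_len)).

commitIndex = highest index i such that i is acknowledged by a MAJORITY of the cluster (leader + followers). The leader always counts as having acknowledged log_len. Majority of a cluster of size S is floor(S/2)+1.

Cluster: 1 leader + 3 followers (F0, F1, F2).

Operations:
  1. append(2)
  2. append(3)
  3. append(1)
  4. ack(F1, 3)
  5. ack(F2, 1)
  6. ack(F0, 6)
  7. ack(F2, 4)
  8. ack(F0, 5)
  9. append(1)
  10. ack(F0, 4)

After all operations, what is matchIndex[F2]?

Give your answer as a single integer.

Op 1: append 2 -> log_len=2
Op 2: append 3 -> log_len=5
Op 3: append 1 -> log_len=6
Op 4: F1 acks idx 3 -> match: F0=0 F1=3 F2=0; commitIndex=0
Op 5: F2 acks idx 1 -> match: F0=0 F1=3 F2=1; commitIndex=1
Op 6: F0 acks idx 6 -> match: F0=6 F1=3 F2=1; commitIndex=3
Op 7: F2 acks idx 4 -> match: F0=6 F1=3 F2=4; commitIndex=4
Op 8: F0 acks idx 5 -> match: F0=6 F1=3 F2=4; commitIndex=4
Op 9: append 1 -> log_len=7
Op 10: F0 acks idx 4 -> match: F0=6 F1=3 F2=4; commitIndex=4

Answer: 4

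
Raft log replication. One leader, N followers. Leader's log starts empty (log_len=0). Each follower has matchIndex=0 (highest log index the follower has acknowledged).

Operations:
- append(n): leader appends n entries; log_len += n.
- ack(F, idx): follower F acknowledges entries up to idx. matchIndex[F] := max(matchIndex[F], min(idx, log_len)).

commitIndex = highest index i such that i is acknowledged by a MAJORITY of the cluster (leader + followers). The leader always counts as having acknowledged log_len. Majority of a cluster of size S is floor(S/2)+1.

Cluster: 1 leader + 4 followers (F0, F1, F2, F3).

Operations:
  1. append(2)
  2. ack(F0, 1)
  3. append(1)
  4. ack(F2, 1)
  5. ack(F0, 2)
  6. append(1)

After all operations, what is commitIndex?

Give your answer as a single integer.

Op 1: append 2 -> log_len=2
Op 2: F0 acks idx 1 -> match: F0=1 F1=0 F2=0 F3=0; commitIndex=0
Op 3: append 1 -> log_len=3
Op 4: F2 acks idx 1 -> match: F0=1 F1=0 F2=1 F3=0; commitIndex=1
Op 5: F0 acks idx 2 -> match: F0=2 F1=0 F2=1 F3=0; commitIndex=1
Op 6: append 1 -> log_len=4

Answer: 1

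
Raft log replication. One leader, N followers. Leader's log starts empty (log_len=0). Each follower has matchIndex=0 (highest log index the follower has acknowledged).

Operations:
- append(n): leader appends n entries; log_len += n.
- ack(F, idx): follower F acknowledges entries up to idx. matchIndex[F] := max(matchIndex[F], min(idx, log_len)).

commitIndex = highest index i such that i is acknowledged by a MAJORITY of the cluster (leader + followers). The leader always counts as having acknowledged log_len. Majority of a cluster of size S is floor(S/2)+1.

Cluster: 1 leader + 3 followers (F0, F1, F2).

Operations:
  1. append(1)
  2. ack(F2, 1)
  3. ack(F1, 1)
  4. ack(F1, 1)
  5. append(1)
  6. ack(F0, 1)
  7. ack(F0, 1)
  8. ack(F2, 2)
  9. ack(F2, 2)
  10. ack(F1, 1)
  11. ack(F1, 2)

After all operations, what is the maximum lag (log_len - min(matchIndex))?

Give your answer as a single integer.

Answer: 1

Derivation:
Op 1: append 1 -> log_len=1
Op 2: F2 acks idx 1 -> match: F0=0 F1=0 F2=1; commitIndex=0
Op 3: F1 acks idx 1 -> match: F0=0 F1=1 F2=1; commitIndex=1
Op 4: F1 acks idx 1 -> match: F0=0 F1=1 F2=1; commitIndex=1
Op 5: append 1 -> log_len=2
Op 6: F0 acks idx 1 -> match: F0=1 F1=1 F2=1; commitIndex=1
Op 7: F0 acks idx 1 -> match: F0=1 F1=1 F2=1; commitIndex=1
Op 8: F2 acks idx 2 -> match: F0=1 F1=1 F2=2; commitIndex=1
Op 9: F2 acks idx 2 -> match: F0=1 F1=1 F2=2; commitIndex=1
Op 10: F1 acks idx 1 -> match: F0=1 F1=1 F2=2; commitIndex=1
Op 11: F1 acks idx 2 -> match: F0=1 F1=2 F2=2; commitIndex=2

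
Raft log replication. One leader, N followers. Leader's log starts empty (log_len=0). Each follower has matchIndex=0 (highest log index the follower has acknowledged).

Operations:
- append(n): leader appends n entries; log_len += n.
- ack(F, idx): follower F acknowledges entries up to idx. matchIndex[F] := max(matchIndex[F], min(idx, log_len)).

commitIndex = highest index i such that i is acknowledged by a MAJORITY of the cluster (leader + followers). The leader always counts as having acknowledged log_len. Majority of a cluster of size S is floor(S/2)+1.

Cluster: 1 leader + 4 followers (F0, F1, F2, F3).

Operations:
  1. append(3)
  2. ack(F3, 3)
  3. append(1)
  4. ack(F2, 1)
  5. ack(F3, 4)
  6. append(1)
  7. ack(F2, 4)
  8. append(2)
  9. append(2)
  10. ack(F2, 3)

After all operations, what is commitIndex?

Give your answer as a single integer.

Answer: 4

Derivation:
Op 1: append 3 -> log_len=3
Op 2: F3 acks idx 3 -> match: F0=0 F1=0 F2=0 F3=3; commitIndex=0
Op 3: append 1 -> log_len=4
Op 4: F2 acks idx 1 -> match: F0=0 F1=0 F2=1 F3=3; commitIndex=1
Op 5: F3 acks idx 4 -> match: F0=0 F1=0 F2=1 F3=4; commitIndex=1
Op 6: append 1 -> log_len=5
Op 7: F2 acks idx 4 -> match: F0=0 F1=0 F2=4 F3=4; commitIndex=4
Op 8: append 2 -> log_len=7
Op 9: append 2 -> log_len=9
Op 10: F2 acks idx 3 -> match: F0=0 F1=0 F2=4 F3=4; commitIndex=4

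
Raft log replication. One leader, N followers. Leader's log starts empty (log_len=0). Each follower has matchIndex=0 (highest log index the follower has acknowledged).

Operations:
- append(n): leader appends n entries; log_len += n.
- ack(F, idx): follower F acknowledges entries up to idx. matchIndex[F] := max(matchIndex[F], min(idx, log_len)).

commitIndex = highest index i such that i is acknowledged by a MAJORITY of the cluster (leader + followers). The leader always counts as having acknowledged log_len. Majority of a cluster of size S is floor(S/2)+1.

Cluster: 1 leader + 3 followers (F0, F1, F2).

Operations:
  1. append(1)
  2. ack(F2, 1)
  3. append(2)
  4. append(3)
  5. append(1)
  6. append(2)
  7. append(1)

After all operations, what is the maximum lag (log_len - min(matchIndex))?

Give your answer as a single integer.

Answer: 10

Derivation:
Op 1: append 1 -> log_len=1
Op 2: F2 acks idx 1 -> match: F0=0 F1=0 F2=1; commitIndex=0
Op 3: append 2 -> log_len=3
Op 4: append 3 -> log_len=6
Op 5: append 1 -> log_len=7
Op 6: append 2 -> log_len=9
Op 7: append 1 -> log_len=10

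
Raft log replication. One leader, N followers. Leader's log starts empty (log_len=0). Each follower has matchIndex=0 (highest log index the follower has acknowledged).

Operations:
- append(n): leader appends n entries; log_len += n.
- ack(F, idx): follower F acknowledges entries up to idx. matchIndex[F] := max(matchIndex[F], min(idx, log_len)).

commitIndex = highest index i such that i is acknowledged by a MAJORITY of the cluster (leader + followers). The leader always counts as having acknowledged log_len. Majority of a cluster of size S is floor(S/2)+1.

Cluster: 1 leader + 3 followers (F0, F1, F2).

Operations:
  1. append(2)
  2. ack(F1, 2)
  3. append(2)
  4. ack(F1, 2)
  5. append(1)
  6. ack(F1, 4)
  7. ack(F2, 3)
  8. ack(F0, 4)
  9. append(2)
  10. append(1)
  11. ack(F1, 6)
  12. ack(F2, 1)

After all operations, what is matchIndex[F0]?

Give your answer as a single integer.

Answer: 4

Derivation:
Op 1: append 2 -> log_len=2
Op 2: F1 acks idx 2 -> match: F0=0 F1=2 F2=0; commitIndex=0
Op 3: append 2 -> log_len=4
Op 4: F1 acks idx 2 -> match: F0=0 F1=2 F2=0; commitIndex=0
Op 5: append 1 -> log_len=5
Op 6: F1 acks idx 4 -> match: F0=0 F1=4 F2=0; commitIndex=0
Op 7: F2 acks idx 3 -> match: F0=0 F1=4 F2=3; commitIndex=3
Op 8: F0 acks idx 4 -> match: F0=4 F1=4 F2=3; commitIndex=4
Op 9: append 2 -> log_len=7
Op 10: append 1 -> log_len=8
Op 11: F1 acks idx 6 -> match: F0=4 F1=6 F2=3; commitIndex=4
Op 12: F2 acks idx 1 -> match: F0=4 F1=6 F2=3; commitIndex=4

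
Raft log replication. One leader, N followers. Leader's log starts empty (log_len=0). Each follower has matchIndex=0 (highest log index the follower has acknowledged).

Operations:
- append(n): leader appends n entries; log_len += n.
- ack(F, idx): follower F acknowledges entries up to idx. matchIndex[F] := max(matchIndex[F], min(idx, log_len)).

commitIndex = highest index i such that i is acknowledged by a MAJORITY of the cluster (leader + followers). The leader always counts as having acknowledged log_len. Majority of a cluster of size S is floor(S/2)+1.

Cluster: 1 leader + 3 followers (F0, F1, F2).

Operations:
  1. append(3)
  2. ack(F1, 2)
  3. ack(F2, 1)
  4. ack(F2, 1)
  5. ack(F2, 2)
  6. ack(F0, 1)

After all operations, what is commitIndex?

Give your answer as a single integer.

Op 1: append 3 -> log_len=3
Op 2: F1 acks idx 2 -> match: F0=0 F1=2 F2=0; commitIndex=0
Op 3: F2 acks idx 1 -> match: F0=0 F1=2 F2=1; commitIndex=1
Op 4: F2 acks idx 1 -> match: F0=0 F1=2 F2=1; commitIndex=1
Op 5: F2 acks idx 2 -> match: F0=0 F1=2 F2=2; commitIndex=2
Op 6: F0 acks idx 1 -> match: F0=1 F1=2 F2=2; commitIndex=2

Answer: 2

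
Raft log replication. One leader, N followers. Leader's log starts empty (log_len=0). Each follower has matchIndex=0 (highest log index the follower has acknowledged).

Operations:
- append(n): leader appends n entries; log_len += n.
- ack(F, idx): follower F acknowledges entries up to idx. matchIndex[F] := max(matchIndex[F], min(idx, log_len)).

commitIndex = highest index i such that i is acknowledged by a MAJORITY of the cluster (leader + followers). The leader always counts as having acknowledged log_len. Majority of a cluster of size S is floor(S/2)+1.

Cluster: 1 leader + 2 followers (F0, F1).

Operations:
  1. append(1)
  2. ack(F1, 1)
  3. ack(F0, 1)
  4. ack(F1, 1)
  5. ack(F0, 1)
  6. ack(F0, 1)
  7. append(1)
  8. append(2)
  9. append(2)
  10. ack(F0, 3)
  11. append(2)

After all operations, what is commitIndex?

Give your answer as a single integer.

Op 1: append 1 -> log_len=1
Op 2: F1 acks idx 1 -> match: F0=0 F1=1; commitIndex=1
Op 3: F0 acks idx 1 -> match: F0=1 F1=1; commitIndex=1
Op 4: F1 acks idx 1 -> match: F0=1 F1=1; commitIndex=1
Op 5: F0 acks idx 1 -> match: F0=1 F1=1; commitIndex=1
Op 6: F0 acks idx 1 -> match: F0=1 F1=1; commitIndex=1
Op 7: append 1 -> log_len=2
Op 8: append 2 -> log_len=4
Op 9: append 2 -> log_len=6
Op 10: F0 acks idx 3 -> match: F0=3 F1=1; commitIndex=3
Op 11: append 2 -> log_len=8

Answer: 3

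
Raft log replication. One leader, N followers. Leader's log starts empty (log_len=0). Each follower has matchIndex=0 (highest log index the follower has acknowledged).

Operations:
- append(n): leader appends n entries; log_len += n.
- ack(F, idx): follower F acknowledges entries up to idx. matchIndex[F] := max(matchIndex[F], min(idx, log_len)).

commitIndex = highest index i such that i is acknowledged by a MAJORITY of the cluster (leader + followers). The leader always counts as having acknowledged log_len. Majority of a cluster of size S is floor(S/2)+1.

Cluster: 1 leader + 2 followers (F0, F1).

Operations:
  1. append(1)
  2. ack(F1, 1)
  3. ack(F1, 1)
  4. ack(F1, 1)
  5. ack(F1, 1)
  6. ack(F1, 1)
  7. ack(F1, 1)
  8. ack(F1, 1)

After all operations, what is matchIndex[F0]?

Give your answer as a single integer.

Answer: 0

Derivation:
Op 1: append 1 -> log_len=1
Op 2: F1 acks idx 1 -> match: F0=0 F1=1; commitIndex=1
Op 3: F1 acks idx 1 -> match: F0=0 F1=1; commitIndex=1
Op 4: F1 acks idx 1 -> match: F0=0 F1=1; commitIndex=1
Op 5: F1 acks idx 1 -> match: F0=0 F1=1; commitIndex=1
Op 6: F1 acks idx 1 -> match: F0=0 F1=1; commitIndex=1
Op 7: F1 acks idx 1 -> match: F0=0 F1=1; commitIndex=1
Op 8: F1 acks idx 1 -> match: F0=0 F1=1; commitIndex=1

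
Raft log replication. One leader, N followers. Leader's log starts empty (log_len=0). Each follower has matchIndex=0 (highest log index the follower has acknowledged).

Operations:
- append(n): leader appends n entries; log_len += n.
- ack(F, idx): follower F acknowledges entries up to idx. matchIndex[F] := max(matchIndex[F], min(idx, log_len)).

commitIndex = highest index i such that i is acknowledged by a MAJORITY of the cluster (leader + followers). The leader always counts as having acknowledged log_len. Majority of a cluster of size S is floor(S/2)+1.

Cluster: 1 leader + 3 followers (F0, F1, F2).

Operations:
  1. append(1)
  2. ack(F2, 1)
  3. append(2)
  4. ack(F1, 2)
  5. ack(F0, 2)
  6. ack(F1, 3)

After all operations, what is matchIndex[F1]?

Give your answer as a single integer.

Answer: 3

Derivation:
Op 1: append 1 -> log_len=1
Op 2: F2 acks idx 1 -> match: F0=0 F1=0 F2=1; commitIndex=0
Op 3: append 2 -> log_len=3
Op 4: F1 acks idx 2 -> match: F0=0 F1=2 F2=1; commitIndex=1
Op 5: F0 acks idx 2 -> match: F0=2 F1=2 F2=1; commitIndex=2
Op 6: F1 acks idx 3 -> match: F0=2 F1=3 F2=1; commitIndex=2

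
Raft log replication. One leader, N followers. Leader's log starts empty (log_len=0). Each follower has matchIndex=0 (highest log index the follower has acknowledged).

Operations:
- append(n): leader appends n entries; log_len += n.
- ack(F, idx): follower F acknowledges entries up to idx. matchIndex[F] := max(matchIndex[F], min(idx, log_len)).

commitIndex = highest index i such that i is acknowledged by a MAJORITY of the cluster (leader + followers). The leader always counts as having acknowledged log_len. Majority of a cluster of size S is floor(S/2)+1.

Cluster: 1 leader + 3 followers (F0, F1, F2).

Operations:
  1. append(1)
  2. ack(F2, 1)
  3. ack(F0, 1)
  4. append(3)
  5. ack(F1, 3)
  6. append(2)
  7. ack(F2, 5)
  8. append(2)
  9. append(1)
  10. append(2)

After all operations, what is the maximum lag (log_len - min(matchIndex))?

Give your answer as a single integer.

Op 1: append 1 -> log_len=1
Op 2: F2 acks idx 1 -> match: F0=0 F1=0 F2=1; commitIndex=0
Op 3: F0 acks idx 1 -> match: F0=1 F1=0 F2=1; commitIndex=1
Op 4: append 3 -> log_len=4
Op 5: F1 acks idx 3 -> match: F0=1 F1=3 F2=1; commitIndex=1
Op 6: append 2 -> log_len=6
Op 7: F2 acks idx 5 -> match: F0=1 F1=3 F2=5; commitIndex=3
Op 8: append 2 -> log_len=8
Op 9: append 1 -> log_len=9
Op 10: append 2 -> log_len=11

Answer: 10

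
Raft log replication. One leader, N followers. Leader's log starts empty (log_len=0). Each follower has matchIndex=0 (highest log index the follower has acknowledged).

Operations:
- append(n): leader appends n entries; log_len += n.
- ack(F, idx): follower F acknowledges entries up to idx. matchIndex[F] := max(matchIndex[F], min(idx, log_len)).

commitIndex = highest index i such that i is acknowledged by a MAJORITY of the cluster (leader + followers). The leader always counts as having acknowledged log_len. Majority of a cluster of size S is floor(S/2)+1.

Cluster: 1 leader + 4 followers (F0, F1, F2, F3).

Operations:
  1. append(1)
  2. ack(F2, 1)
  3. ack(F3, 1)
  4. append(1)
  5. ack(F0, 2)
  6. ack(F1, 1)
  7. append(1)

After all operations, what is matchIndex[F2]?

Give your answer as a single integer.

Op 1: append 1 -> log_len=1
Op 2: F2 acks idx 1 -> match: F0=0 F1=0 F2=1 F3=0; commitIndex=0
Op 3: F3 acks idx 1 -> match: F0=0 F1=0 F2=1 F3=1; commitIndex=1
Op 4: append 1 -> log_len=2
Op 5: F0 acks idx 2 -> match: F0=2 F1=0 F2=1 F3=1; commitIndex=1
Op 6: F1 acks idx 1 -> match: F0=2 F1=1 F2=1 F3=1; commitIndex=1
Op 7: append 1 -> log_len=3

Answer: 1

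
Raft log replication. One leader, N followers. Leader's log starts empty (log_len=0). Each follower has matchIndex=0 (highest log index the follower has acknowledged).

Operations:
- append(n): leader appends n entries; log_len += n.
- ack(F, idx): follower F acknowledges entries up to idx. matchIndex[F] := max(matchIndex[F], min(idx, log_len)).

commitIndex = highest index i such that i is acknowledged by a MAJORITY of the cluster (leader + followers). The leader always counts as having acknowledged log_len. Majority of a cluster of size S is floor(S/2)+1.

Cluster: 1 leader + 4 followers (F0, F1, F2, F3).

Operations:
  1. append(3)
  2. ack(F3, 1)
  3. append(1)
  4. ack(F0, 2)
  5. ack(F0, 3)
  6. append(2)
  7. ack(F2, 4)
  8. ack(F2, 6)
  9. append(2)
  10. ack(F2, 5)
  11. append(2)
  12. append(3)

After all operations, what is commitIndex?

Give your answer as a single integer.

Op 1: append 3 -> log_len=3
Op 2: F3 acks idx 1 -> match: F0=0 F1=0 F2=0 F3=1; commitIndex=0
Op 3: append 1 -> log_len=4
Op 4: F0 acks idx 2 -> match: F0=2 F1=0 F2=0 F3=1; commitIndex=1
Op 5: F0 acks idx 3 -> match: F0=3 F1=0 F2=0 F3=1; commitIndex=1
Op 6: append 2 -> log_len=6
Op 7: F2 acks idx 4 -> match: F0=3 F1=0 F2=4 F3=1; commitIndex=3
Op 8: F2 acks idx 6 -> match: F0=3 F1=0 F2=6 F3=1; commitIndex=3
Op 9: append 2 -> log_len=8
Op 10: F2 acks idx 5 -> match: F0=3 F1=0 F2=6 F3=1; commitIndex=3
Op 11: append 2 -> log_len=10
Op 12: append 3 -> log_len=13

Answer: 3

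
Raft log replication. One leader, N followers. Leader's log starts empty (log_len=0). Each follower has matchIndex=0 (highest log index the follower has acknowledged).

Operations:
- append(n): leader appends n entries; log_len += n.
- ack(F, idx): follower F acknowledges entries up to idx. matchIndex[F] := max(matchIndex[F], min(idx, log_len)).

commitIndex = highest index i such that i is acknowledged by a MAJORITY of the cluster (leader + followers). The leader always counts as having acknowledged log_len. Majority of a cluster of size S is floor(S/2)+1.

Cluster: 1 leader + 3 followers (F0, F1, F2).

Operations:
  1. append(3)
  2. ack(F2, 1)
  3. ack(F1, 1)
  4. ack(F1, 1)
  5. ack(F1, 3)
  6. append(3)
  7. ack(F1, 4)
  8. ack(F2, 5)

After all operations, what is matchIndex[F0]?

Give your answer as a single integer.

Answer: 0

Derivation:
Op 1: append 3 -> log_len=3
Op 2: F2 acks idx 1 -> match: F0=0 F1=0 F2=1; commitIndex=0
Op 3: F1 acks idx 1 -> match: F0=0 F1=1 F2=1; commitIndex=1
Op 4: F1 acks idx 1 -> match: F0=0 F1=1 F2=1; commitIndex=1
Op 5: F1 acks idx 3 -> match: F0=0 F1=3 F2=1; commitIndex=1
Op 6: append 3 -> log_len=6
Op 7: F1 acks idx 4 -> match: F0=0 F1=4 F2=1; commitIndex=1
Op 8: F2 acks idx 5 -> match: F0=0 F1=4 F2=5; commitIndex=4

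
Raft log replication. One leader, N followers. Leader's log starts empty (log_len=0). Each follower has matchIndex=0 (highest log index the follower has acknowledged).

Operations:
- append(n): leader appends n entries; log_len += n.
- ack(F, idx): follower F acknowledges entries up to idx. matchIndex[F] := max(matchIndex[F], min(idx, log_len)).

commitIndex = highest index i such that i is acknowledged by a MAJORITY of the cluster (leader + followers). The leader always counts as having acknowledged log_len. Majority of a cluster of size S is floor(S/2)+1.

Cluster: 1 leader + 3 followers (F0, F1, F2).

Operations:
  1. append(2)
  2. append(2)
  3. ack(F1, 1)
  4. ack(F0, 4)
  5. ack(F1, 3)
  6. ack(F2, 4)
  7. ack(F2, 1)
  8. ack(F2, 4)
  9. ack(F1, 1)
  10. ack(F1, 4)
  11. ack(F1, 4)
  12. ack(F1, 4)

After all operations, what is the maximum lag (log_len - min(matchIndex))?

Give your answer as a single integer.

Answer: 0

Derivation:
Op 1: append 2 -> log_len=2
Op 2: append 2 -> log_len=4
Op 3: F1 acks idx 1 -> match: F0=0 F1=1 F2=0; commitIndex=0
Op 4: F0 acks idx 4 -> match: F0=4 F1=1 F2=0; commitIndex=1
Op 5: F1 acks idx 3 -> match: F0=4 F1=3 F2=0; commitIndex=3
Op 6: F2 acks idx 4 -> match: F0=4 F1=3 F2=4; commitIndex=4
Op 7: F2 acks idx 1 -> match: F0=4 F1=3 F2=4; commitIndex=4
Op 8: F2 acks idx 4 -> match: F0=4 F1=3 F2=4; commitIndex=4
Op 9: F1 acks idx 1 -> match: F0=4 F1=3 F2=4; commitIndex=4
Op 10: F1 acks idx 4 -> match: F0=4 F1=4 F2=4; commitIndex=4
Op 11: F1 acks idx 4 -> match: F0=4 F1=4 F2=4; commitIndex=4
Op 12: F1 acks idx 4 -> match: F0=4 F1=4 F2=4; commitIndex=4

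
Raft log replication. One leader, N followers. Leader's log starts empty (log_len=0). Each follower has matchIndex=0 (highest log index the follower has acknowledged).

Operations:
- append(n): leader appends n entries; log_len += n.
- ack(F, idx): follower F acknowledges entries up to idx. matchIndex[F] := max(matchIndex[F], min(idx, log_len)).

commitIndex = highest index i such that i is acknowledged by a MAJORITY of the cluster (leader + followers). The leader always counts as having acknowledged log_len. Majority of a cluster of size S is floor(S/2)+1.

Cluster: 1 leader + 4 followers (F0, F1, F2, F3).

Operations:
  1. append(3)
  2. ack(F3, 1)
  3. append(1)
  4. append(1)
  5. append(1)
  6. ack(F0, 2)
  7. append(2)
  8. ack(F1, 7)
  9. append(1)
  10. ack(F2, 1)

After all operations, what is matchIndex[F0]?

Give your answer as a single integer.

Op 1: append 3 -> log_len=3
Op 2: F3 acks idx 1 -> match: F0=0 F1=0 F2=0 F3=1; commitIndex=0
Op 3: append 1 -> log_len=4
Op 4: append 1 -> log_len=5
Op 5: append 1 -> log_len=6
Op 6: F0 acks idx 2 -> match: F0=2 F1=0 F2=0 F3=1; commitIndex=1
Op 7: append 2 -> log_len=8
Op 8: F1 acks idx 7 -> match: F0=2 F1=7 F2=0 F3=1; commitIndex=2
Op 9: append 1 -> log_len=9
Op 10: F2 acks idx 1 -> match: F0=2 F1=7 F2=1 F3=1; commitIndex=2

Answer: 2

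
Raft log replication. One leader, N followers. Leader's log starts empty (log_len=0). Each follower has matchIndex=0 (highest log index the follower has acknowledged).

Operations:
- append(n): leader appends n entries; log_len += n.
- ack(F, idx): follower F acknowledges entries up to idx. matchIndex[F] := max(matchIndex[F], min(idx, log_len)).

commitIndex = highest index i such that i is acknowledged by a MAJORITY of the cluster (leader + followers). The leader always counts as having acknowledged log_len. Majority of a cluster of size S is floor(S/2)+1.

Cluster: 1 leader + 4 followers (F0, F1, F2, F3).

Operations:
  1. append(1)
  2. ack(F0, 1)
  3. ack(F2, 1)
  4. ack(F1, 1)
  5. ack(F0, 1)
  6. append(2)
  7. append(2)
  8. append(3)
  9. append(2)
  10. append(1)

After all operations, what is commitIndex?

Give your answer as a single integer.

Op 1: append 1 -> log_len=1
Op 2: F0 acks idx 1 -> match: F0=1 F1=0 F2=0 F3=0; commitIndex=0
Op 3: F2 acks idx 1 -> match: F0=1 F1=0 F2=1 F3=0; commitIndex=1
Op 4: F1 acks idx 1 -> match: F0=1 F1=1 F2=1 F3=0; commitIndex=1
Op 5: F0 acks idx 1 -> match: F0=1 F1=1 F2=1 F3=0; commitIndex=1
Op 6: append 2 -> log_len=3
Op 7: append 2 -> log_len=5
Op 8: append 3 -> log_len=8
Op 9: append 2 -> log_len=10
Op 10: append 1 -> log_len=11

Answer: 1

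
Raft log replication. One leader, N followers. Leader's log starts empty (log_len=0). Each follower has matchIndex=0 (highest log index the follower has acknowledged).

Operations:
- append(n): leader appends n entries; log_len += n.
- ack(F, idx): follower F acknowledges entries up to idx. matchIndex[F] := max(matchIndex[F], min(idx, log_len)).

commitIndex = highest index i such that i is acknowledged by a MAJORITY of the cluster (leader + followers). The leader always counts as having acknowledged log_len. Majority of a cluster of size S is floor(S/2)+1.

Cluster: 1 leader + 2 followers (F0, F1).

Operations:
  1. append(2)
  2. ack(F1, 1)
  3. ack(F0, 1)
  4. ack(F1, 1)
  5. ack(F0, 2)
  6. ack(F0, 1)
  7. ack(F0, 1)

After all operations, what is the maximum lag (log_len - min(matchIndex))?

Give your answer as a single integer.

Answer: 1

Derivation:
Op 1: append 2 -> log_len=2
Op 2: F1 acks idx 1 -> match: F0=0 F1=1; commitIndex=1
Op 3: F0 acks idx 1 -> match: F0=1 F1=1; commitIndex=1
Op 4: F1 acks idx 1 -> match: F0=1 F1=1; commitIndex=1
Op 5: F0 acks idx 2 -> match: F0=2 F1=1; commitIndex=2
Op 6: F0 acks idx 1 -> match: F0=2 F1=1; commitIndex=2
Op 7: F0 acks idx 1 -> match: F0=2 F1=1; commitIndex=2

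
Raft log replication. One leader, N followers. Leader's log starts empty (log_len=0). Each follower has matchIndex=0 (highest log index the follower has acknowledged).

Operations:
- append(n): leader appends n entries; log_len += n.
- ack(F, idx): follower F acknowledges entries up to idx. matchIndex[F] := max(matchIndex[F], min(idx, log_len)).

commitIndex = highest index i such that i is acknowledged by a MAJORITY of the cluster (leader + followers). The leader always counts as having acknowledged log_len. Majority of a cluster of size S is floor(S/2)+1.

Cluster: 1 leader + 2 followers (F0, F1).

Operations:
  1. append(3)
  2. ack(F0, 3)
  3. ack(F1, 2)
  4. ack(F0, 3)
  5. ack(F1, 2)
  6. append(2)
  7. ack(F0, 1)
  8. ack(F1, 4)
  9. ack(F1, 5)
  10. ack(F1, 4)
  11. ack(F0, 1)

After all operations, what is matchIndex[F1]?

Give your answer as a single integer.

Answer: 5

Derivation:
Op 1: append 3 -> log_len=3
Op 2: F0 acks idx 3 -> match: F0=3 F1=0; commitIndex=3
Op 3: F1 acks idx 2 -> match: F0=3 F1=2; commitIndex=3
Op 4: F0 acks idx 3 -> match: F0=3 F1=2; commitIndex=3
Op 5: F1 acks idx 2 -> match: F0=3 F1=2; commitIndex=3
Op 6: append 2 -> log_len=5
Op 7: F0 acks idx 1 -> match: F0=3 F1=2; commitIndex=3
Op 8: F1 acks idx 4 -> match: F0=3 F1=4; commitIndex=4
Op 9: F1 acks idx 5 -> match: F0=3 F1=5; commitIndex=5
Op 10: F1 acks idx 4 -> match: F0=3 F1=5; commitIndex=5
Op 11: F0 acks idx 1 -> match: F0=3 F1=5; commitIndex=5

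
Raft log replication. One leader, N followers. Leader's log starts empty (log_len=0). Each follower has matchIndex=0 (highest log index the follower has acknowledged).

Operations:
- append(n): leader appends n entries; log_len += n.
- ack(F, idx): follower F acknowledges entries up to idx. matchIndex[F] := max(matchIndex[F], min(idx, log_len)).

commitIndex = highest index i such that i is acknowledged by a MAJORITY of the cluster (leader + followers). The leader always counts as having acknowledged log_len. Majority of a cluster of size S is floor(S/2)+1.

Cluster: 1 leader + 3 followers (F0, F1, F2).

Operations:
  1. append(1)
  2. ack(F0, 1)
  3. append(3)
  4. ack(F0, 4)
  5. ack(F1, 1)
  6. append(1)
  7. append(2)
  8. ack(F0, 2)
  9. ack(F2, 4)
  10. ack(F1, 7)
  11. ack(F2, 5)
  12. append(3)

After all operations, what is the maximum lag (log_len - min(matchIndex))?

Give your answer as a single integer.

Answer: 6

Derivation:
Op 1: append 1 -> log_len=1
Op 2: F0 acks idx 1 -> match: F0=1 F1=0 F2=0; commitIndex=0
Op 3: append 3 -> log_len=4
Op 4: F0 acks idx 4 -> match: F0=4 F1=0 F2=0; commitIndex=0
Op 5: F1 acks idx 1 -> match: F0=4 F1=1 F2=0; commitIndex=1
Op 6: append 1 -> log_len=5
Op 7: append 2 -> log_len=7
Op 8: F0 acks idx 2 -> match: F0=4 F1=1 F2=0; commitIndex=1
Op 9: F2 acks idx 4 -> match: F0=4 F1=1 F2=4; commitIndex=4
Op 10: F1 acks idx 7 -> match: F0=4 F1=7 F2=4; commitIndex=4
Op 11: F2 acks idx 5 -> match: F0=4 F1=7 F2=5; commitIndex=5
Op 12: append 3 -> log_len=10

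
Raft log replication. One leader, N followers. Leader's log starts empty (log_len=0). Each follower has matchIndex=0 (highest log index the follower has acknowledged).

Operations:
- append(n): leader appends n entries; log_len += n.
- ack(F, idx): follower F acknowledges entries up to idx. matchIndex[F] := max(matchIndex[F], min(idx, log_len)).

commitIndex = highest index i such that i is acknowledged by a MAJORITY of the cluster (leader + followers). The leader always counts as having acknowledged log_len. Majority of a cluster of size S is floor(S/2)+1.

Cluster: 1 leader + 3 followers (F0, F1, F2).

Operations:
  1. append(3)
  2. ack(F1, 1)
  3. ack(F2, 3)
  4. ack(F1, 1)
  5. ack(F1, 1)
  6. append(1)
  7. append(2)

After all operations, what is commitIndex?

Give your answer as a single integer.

Op 1: append 3 -> log_len=3
Op 2: F1 acks idx 1 -> match: F0=0 F1=1 F2=0; commitIndex=0
Op 3: F2 acks idx 3 -> match: F0=0 F1=1 F2=3; commitIndex=1
Op 4: F1 acks idx 1 -> match: F0=0 F1=1 F2=3; commitIndex=1
Op 5: F1 acks idx 1 -> match: F0=0 F1=1 F2=3; commitIndex=1
Op 6: append 1 -> log_len=4
Op 7: append 2 -> log_len=6

Answer: 1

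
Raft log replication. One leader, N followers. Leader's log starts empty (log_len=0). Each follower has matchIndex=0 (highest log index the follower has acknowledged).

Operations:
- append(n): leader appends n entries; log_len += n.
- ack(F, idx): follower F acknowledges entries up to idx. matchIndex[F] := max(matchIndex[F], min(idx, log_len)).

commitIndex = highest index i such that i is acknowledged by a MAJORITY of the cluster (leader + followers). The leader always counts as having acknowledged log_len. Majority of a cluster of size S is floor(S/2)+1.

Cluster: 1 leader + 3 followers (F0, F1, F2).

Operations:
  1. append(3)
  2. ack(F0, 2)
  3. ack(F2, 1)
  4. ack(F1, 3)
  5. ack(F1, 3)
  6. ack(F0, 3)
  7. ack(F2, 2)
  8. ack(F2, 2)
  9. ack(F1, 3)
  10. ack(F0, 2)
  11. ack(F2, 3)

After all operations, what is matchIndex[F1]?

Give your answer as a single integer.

Op 1: append 3 -> log_len=3
Op 2: F0 acks idx 2 -> match: F0=2 F1=0 F2=0; commitIndex=0
Op 3: F2 acks idx 1 -> match: F0=2 F1=0 F2=1; commitIndex=1
Op 4: F1 acks idx 3 -> match: F0=2 F1=3 F2=1; commitIndex=2
Op 5: F1 acks idx 3 -> match: F0=2 F1=3 F2=1; commitIndex=2
Op 6: F0 acks idx 3 -> match: F0=3 F1=3 F2=1; commitIndex=3
Op 7: F2 acks idx 2 -> match: F0=3 F1=3 F2=2; commitIndex=3
Op 8: F2 acks idx 2 -> match: F0=3 F1=3 F2=2; commitIndex=3
Op 9: F1 acks idx 3 -> match: F0=3 F1=3 F2=2; commitIndex=3
Op 10: F0 acks idx 2 -> match: F0=3 F1=3 F2=2; commitIndex=3
Op 11: F2 acks idx 3 -> match: F0=3 F1=3 F2=3; commitIndex=3

Answer: 3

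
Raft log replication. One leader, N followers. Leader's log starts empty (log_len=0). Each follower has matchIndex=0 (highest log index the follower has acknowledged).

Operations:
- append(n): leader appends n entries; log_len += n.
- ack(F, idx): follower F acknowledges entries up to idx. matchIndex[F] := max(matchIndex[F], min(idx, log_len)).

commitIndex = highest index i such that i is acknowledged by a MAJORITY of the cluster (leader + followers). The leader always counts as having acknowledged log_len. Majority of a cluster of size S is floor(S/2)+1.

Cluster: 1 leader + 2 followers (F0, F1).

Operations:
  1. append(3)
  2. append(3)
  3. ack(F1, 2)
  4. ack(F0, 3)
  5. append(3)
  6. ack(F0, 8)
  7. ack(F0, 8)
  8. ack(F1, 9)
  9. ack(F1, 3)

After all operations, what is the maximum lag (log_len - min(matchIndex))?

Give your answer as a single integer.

Answer: 1

Derivation:
Op 1: append 3 -> log_len=3
Op 2: append 3 -> log_len=6
Op 3: F1 acks idx 2 -> match: F0=0 F1=2; commitIndex=2
Op 4: F0 acks idx 3 -> match: F0=3 F1=2; commitIndex=3
Op 5: append 3 -> log_len=9
Op 6: F0 acks idx 8 -> match: F0=8 F1=2; commitIndex=8
Op 7: F0 acks idx 8 -> match: F0=8 F1=2; commitIndex=8
Op 8: F1 acks idx 9 -> match: F0=8 F1=9; commitIndex=9
Op 9: F1 acks idx 3 -> match: F0=8 F1=9; commitIndex=9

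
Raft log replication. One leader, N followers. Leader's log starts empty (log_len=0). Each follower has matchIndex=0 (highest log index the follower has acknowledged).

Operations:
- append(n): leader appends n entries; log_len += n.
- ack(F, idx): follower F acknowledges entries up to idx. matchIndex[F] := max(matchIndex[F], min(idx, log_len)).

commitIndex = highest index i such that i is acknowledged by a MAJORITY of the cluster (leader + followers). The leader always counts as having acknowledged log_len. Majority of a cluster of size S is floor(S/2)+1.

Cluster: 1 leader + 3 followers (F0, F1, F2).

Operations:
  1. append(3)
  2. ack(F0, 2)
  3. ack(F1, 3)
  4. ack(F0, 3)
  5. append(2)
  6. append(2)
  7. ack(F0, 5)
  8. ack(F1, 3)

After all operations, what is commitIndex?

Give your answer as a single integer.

Op 1: append 3 -> log_len=3
Op 2: F0 acks idx 2 -> match: F0=2 F1=0 F2=0; commitIndex=0
Op 3: F1 acks idx 3 -> match: F0=2 F1=3 F2=0; commitIndex=2
Op 4: F0 acks idx 3 -> match: F0=3 F1=3 F2=0; commitIndex=3
Op 5: append 2 -> log_len=5
Op 6: append 2 -> log_len=7
Op 7: F0 acks idx 5 -> match: F0=5 F1=3 F2=0; commitIndex=3
Op 8: F1 acks idx 3 -> match: F0=5 F1=3 F2=0; commitIndex=3

Answer: 3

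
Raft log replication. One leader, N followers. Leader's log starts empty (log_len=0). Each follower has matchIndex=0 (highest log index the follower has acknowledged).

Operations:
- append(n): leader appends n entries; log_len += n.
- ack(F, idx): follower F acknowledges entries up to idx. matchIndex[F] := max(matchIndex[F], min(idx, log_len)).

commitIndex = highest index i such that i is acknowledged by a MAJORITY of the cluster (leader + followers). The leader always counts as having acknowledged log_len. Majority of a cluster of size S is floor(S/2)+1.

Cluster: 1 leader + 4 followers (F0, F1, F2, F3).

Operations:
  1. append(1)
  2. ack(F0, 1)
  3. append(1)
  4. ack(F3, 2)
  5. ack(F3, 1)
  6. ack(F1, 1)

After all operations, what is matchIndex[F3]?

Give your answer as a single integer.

Op 1: append 1 -> log_len=1
Op 2: F0 acks idx 1 -> match: F0=1 F1=0 F2=0 F3=0; commitIndex=0
Op 3: append 1 -> log_len=2
Op 4: F3 acks idx 2 -> match: F0=1 F1=0 F2=0 F3=2; commitIndex=1
Op 5: F3 acks idx 1 -> match: F0=1 F1=0 F2=0 F3=2; commitIndex=1
Op 6: F1 acks idx 1 -> match: F0=1 F1=1 F2=0 F3=2; commitIndex=1

Answer: 2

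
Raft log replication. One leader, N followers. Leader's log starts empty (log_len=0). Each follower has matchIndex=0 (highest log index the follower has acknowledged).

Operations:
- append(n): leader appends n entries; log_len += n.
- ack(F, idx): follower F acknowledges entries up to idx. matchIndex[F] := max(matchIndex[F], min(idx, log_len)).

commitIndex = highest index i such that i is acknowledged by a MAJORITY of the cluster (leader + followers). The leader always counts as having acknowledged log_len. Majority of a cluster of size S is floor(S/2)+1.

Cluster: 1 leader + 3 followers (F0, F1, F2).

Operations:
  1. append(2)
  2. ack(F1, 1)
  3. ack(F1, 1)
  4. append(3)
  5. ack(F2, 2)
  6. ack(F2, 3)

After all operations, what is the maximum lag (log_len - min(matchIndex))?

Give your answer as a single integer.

Answer: 5

Derivation:
Op 1: append 2 -> log_len=2
Op 2: F1 acks idx 1 -> match: F0=0 F1=1 F2=0; commitIndex=0
Op 3: F1 acks idx 1 -> match: F0=0 F1=1 F2=0; commitIndex=0
Op 4: append 3 -> log_len=5
Op 5: F2 acks idx 2 -> match: F0=0 F1=1 F2=2; commitIndex=1
Op 6: F2 acks idx 3 -> match: F0=0 F1=1 F2=3; commitIndex=1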